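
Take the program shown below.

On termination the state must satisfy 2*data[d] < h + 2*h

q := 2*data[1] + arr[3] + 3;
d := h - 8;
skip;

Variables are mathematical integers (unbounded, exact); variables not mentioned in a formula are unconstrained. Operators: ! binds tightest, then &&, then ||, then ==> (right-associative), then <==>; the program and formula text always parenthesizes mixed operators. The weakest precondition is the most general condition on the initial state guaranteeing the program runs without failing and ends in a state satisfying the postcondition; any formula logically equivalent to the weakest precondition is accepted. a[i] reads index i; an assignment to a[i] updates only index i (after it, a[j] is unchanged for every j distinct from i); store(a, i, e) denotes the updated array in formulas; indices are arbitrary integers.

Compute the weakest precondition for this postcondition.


Working backward. After the program, the postcondition 2*data[d] < h + 2*h must hold; in canonical form it is 2*data[d] < 3*h.
Before skip: 2*data[d] < 3*h
Before d := h - 8: 2*data[h - 8] < 3*h
Before q := 2*data[1] + arr[3] + 3: 2*data[h - 8] < 3*h
Answer: WP = 2*data[h - 8] < 3*h


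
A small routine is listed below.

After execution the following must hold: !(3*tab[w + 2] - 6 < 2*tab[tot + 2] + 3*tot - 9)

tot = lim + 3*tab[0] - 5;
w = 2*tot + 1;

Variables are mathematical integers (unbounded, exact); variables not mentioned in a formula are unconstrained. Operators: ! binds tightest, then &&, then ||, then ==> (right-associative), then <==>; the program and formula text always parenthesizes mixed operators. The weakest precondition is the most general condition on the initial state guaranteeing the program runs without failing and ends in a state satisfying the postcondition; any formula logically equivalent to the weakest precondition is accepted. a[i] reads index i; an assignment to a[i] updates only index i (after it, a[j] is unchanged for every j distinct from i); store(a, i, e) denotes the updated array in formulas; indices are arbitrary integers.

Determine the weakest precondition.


Working backward. After the program, the postcondition !(3*tab[w + 2] - 6 < 2*tab[tot + 2] + 3*tot - 9) must hold; in canonical form it is !(3*tab[w + 2] < 2*tab[tot + 2] + 3*tot - 3).
Before w := 2*tot + 1: !(3*tab[2*tot + 3] < 2*tab[tot + 2] + 3*tot - 3)
Before tot := lim + 3*tab[0] - 5: !(3*tab[6*tab[0] + 2*lim - 7] < 9*tab[0] + 2*tab[3*tab[0] + lim - 3] + 3*lim - 18)
Answer: WP = !(3*tab[6*tab[0] + 2*lim - 7] < 9*tab[0] + 2*tab[3*tab[0] + lim - 3] + 3*lim - 18)


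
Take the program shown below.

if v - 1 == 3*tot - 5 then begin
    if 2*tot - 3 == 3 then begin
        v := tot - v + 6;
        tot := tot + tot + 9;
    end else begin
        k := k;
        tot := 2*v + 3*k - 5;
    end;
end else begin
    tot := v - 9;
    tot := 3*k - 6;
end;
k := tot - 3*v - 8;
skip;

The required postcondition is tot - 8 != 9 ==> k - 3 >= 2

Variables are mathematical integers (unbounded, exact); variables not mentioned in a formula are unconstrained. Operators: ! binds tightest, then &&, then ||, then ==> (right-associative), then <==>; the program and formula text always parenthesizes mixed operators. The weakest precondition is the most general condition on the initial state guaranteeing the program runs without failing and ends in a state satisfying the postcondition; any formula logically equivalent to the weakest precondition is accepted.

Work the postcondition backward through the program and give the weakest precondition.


Working backward. After the program, the postcondition tot - 8 != 9 ==> k - 3 >= 2 must hold; in canonical form it is tot != 17 ==> k >= 5.
Before skip: tot != 17 ==> k >= 5
Before k := tot - 3*v - 8: tot != 17 ==> tot >= 3*v + 13
Then branch requires (2*tot == 6 ==> (2*tot != 8 ==> 3*v >= tot + 22)) && ((!(2*tot == 6)) ==> (3*k + 2*v != 22 ==> 3*k >= v + 18)); else branch requires 3*k != 23 ==> 3*k >= 3*v + 19.
Before the if: (v == 3*tot - 4 ==> ((2*tot == 6 ==> (2*tot != 8 ==> 3*v >= tot + 22)) && ((!(2*tot == 6)) ==> (3*k + 2*v != 22 ==> 3*k >= v + 18)))) && ((!(v == 3*tot - 4)) ==> (3*k != 23 ==> 3*k >= 3*v + 19))
Answer: WP = (v == 3*tot - 4 ==> ((2*tot == 6 ==> (2*tot != 8 ==> 3*v >= tot + 22)) && ((!(2*tot == 6)) ==> (3*k + 2*v != 22 ==> 3*k >= v + 18)))) && ((!(v == 3*tot - 4)) ==> (3*k != 23 ==> 3*k >= 3*v + 19))


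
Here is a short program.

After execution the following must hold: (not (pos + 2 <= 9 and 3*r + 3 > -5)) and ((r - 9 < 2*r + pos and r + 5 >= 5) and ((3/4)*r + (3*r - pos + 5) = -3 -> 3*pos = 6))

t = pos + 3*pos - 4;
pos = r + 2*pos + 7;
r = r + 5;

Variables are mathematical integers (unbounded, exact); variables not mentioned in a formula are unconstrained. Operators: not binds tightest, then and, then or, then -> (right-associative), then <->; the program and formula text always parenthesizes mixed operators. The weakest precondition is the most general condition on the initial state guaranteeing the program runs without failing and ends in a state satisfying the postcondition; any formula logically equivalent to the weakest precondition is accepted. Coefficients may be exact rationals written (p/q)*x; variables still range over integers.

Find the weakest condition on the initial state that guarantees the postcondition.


Working backward. After the program, the postcondition (not (pos + 2 <= 9 and 3*r + 3 > -5)) and ((r - 9 < 2*r + pos and r + 5 >= 5) and ((3/4)*r + (3*r - pos + 5) = -3 -> 3*pos = 6)) must hold; in canonical form it is (not (pos <= 7 and 3*r > -8)) and pos + r > -9 and r >= 0 and ((15/4)*r = pos - 8 -> 3*pos = 6).
Before r := r + 5: (not (pos <= 7 and 3*r > -23)) and pos + r > -14 and r >= -5 and ((15/4)*r = pos - 107/4 -> 3*pos = 6)
Before pos := r + 2*pos + 7: (not (2*pos + r <= 0 and 3*r > -23)) and 2*pos + 2*r > -21 and r >= -5 and ((11/4)*r = 2*pos - 79/4 -> 6*pos + 3*r = -15)
Before t := pos + 3*pos - 4: (not (2*pos + r <= 0 and 3*r > -23)) and 2*pos + 2*r > -21 and r >= -5 and ((11/4)*r = 2*pos - 79/4 -> 6*pos + 3*r = -15)
Answer: WP = (not (2*pos + r <= 0 and 3*r > -23)) and 2*pos + 2*r > -21 and r >= -5 and ((11/4)*r = 2*pos - 79/4 -> 6*pos + 3*r = -15)


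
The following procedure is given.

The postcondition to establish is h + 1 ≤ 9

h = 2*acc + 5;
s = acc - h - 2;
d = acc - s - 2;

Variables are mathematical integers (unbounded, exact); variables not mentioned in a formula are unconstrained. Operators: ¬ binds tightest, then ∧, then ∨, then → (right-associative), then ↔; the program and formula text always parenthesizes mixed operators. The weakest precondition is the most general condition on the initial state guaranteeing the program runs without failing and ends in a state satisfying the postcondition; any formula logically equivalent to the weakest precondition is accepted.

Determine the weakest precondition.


Working backward. After the program, the postcondition h + 1 ≤ 9 must hold; in canonical form it is h ≤ 8.
Before d := acc - s - 2: h ≤ 8
Before s := acc - h - 2: h ≤ 8
Before h := 2*acc + 5: 2*acc ≤ 3
Answer: WP = 2*acc ≤ 3


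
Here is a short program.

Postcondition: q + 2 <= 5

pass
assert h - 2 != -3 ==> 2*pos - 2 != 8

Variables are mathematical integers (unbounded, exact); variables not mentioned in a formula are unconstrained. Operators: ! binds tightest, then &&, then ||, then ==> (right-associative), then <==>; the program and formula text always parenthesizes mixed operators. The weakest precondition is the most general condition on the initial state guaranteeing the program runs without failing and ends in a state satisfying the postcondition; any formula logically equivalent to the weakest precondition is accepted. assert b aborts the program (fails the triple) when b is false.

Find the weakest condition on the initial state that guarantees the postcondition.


Working backward. After the program, the postcondition q + 2 <= 5 must hold; in canonical form it is q <= 3.
Before assert h - 2 != -3 ==> 2*pos - 2 != 8: (h != -1 ==> 2*pos != 10) && q <= 3
Before skip: (h != -1 ==> 2*pos != 10) && q <= 3
Answer: WP = (h != -1 ==> 2*pos != 10) && q <= 3


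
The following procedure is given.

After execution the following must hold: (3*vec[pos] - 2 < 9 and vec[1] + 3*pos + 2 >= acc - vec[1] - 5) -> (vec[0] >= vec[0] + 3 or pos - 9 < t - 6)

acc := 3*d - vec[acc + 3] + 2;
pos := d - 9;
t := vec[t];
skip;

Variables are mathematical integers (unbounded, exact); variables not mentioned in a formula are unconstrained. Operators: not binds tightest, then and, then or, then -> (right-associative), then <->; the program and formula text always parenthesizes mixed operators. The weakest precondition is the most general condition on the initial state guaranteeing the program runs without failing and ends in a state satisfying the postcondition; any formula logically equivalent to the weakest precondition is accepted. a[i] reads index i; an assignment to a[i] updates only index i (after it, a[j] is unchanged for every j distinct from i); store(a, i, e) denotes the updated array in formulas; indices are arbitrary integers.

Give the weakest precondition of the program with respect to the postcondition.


Working backward. After the program, the postcondition (3*vec[pos] - 2 < 9 and vec[1] + 3*pos + 2 >= acc - vec[1] - 5) -> (vec[0] >= vec[0] + 3 or pos - 9 < t - 6) must hold; in canonical form it is (3*vec[pos] < 11 and 2*vec[1] + 3*pos >= acc - 7) -> pos < t + 3.
Before skip: (3*vec[pos] < 11 and 2*vec[1] + 3*pos >= acc - 7) -> pos < t + 3
Before t := vec[t]: (3*vec[pos] < 11 and 2*vec[1] + 3*pos >= acc - 7) -> pos < vec[t] + 3
Before pos := d - 9: (3*vec[d - 9] < 11 and 2*vec[1] + 3*d >= acc + 20) -> d < vec[t] + 12
Before acc := 3*d - vec[acc + 3] + 2: (3*vec[d - 9] < 11 and vec[acc + 3] + 2*vec[1] >= 22) -> d < vec[t] + 12
Answer: WP = (3*vec[d - 9] < 11 and vec[acc + 3] + 2*vec[1] >= 22) -> d < vec[t] + 12


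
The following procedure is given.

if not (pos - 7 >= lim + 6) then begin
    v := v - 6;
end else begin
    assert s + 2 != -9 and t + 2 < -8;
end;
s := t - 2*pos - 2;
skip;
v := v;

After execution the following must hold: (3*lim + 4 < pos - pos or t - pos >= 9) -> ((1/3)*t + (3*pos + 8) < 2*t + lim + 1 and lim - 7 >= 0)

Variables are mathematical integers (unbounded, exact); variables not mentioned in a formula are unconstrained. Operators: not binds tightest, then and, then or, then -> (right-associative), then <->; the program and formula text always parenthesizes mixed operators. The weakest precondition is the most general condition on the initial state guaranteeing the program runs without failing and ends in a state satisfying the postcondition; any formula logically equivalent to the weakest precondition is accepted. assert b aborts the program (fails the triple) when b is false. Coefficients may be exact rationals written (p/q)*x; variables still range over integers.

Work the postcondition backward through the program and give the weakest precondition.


Working backward. After the program, the postcondition (3*lim + 4 < pos - pos or t - pos >= 9) -> ((1/3)*t + (3*pos + 8) < 2*t + lim + 1 and lim - 7 >= 0) must hold; in canonical form it is (3*lim < -4 or t >= pos + 9) -> (3*pos < lim + (5/3)*t - 7 and lim >= 7).
Before v := v: (3*lim < -4 or t >= pos + 9) -> (3*pos < lim + (5/3)*t - 7 and lim >= 7)
Before skip: (3*lim < -4 or t >= pos + 9) -> (3*pos < lim + (5/3)*t - 7 and lim >= 7)
Before s := t - 2*pos - 2: (3*lim < -4 or t >= pos + 9) -> (3*pos < lim + (5/3)*t - 7 and lim >= 7)
Then branch requires (3*lim < -4 or t >= pos + 9) -> (3*pos < lim + (5/3)*t - 7 and lim >= 7); else branch requires s != -11 and t < -10 and ((3*lim < -4 or t >= pos + 9) -> (3*pos < lim + (5/3)*t - 7 and lim >= 7)).
Before the if: ((not (pos >= lim + 13)) -> ((3*lim < -4 or t >= pos + 9) -> (3*pos < lim + (5/3)*t - 7 and lim >= 7))) and (pos >= lim + 13 -> (s != -11 and t < -10 and ((3*lim < -4 or t >= pos + 9) -> (3*pos < lim + (5/3)*t - 7 and lim >= 7))))
Answer: WP = ((not (pos >= lim + 13)) -> ((3*lim < -4 or t >= pos + 9) -> (3*pos < lim + (5/3)*t - 7 and lim >= 7))) and (pos >= lim + 13 -> (s != -11 and t < -10 and ((3*lim < -4 or t >= pos + 9) -> (3*pos < lim + (5/3)*t - 7 and lim >= 7))))


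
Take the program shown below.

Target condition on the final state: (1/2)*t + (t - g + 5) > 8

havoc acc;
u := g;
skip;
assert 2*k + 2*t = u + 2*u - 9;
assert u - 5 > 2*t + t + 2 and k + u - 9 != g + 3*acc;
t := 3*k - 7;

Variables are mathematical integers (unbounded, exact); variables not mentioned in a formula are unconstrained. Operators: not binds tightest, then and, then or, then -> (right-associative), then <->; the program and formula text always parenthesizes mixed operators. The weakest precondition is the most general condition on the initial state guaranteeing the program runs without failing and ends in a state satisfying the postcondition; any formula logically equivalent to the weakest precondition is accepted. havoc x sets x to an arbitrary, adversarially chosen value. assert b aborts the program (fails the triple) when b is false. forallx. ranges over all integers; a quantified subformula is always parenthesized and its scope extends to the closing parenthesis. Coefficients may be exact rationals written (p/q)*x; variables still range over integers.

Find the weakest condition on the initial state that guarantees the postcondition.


Working backward. After the program, the postcondition (1/2)*t + (t - g + 5) > 8 must hold; in canonical form it is (3/2)*t > g + 3.
Before t := 3*k - 7: (9/2)*k > g + 27/2
Before assert u - 5 > 2*t + t + 2 and k + u - 9 != g + 3*acc: u > 3*t + 7 and k + u != 3*acc + g + 9 and (9/2)*k > g + 27/2
Before assert 2*k + 2*t = u + 2*u - 9: 2*k + 2*t = 3*u - 9 and u > 3*t + 7 and k + u != 3*acc + g + 9 and (9/2)*k > g + 27/2
Before skip: 2*k + 2*t = 3*u - 9 and u > 3*t + 7 and k + u != 3*acc + g + 9 and (9/2)*k > g + 27/2
Before u := g: 2*k + 2*t = 3*g - 9 and g > 3*t + 7 and k != 3*acc + 9 and (9/2)*k > g + 27/2
Before havoc acc: forall acc_1. (2*k + 2*t = 3*g - 9 and g > 3*t + 7 and k != 3*acc_1 + 9 and (9/2)*k > g + 27/2)
Answer: WP = forall acc_1. (2*k + 2*t = 3*g - 9 and g > 3*t + 7 and k != 3*acc_1 + 9 and (9/2)*k > g + 27/2)


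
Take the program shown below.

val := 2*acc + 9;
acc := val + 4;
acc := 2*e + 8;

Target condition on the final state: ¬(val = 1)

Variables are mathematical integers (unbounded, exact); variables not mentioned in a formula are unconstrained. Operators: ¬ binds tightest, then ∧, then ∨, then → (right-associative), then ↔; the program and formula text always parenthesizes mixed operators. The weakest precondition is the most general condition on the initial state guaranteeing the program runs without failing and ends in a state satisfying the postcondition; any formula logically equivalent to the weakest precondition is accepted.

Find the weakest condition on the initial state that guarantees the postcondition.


Working backward. After the program, ¬(val = 1) must hold.
Before acc := 2*e + 8: ¬(val = 1)
Before acc := val + 4: ¬(val = 1)
Before val := 2*acc + 9: ¬(2*acc = -8)
Answer: WP = ¬(2*acc = -8)


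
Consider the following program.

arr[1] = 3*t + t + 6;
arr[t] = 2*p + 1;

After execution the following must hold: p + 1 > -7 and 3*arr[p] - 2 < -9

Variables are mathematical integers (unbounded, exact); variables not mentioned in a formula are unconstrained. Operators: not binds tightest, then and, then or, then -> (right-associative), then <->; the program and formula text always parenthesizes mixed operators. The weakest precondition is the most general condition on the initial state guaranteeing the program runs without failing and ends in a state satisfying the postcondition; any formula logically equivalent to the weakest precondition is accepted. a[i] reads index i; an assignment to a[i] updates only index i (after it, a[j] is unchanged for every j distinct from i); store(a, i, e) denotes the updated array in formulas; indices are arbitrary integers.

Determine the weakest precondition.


Working backward. After the program, the postcondition p + 1 > -7 and 3*arr[p] - 2 < -9 must hold; in canonical form it is p > -8 and 3*arr[p] < -7.
Before arr[t] := 2*p + 1: p > -8 and 3*store(arr, t, 2*p + 1)[p] < -7
Before arr[1] := 3*t + t + 6: p > -8 and 3*store(store(arr, 1, 4*t + 6), t, 2*p + 1)[p] < -7
Answer: WP = p > -8 and 3*store(store(arr, 1, 4*t + 6), t, 2*p + 1)[p] < -7


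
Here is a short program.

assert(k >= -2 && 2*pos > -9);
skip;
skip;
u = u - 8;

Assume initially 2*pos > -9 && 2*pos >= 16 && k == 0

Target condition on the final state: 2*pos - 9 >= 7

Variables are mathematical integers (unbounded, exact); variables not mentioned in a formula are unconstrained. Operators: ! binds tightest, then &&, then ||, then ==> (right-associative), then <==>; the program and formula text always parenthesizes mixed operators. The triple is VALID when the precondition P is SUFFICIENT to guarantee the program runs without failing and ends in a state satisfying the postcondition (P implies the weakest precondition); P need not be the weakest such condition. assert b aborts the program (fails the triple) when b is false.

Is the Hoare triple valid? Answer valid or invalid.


Working backward. After the program, the postcondition 2*pos - 9 >= 7 must hold; in canonical form it is 2*pos >= 16.
Before u := u - 8: 2*pos >= 16
Before skip: 2*pos >= 16
Before skip: 2*pos >= 16
Before assert k >= -2 && 2*pos > -9: k >= -2 && 2*pos > -9 && 2*pos >= 16
The weakest precondition is k >= -2 && 2*pos > -9 && 2*pos >= 16.
Check whether 2*pos > -9 && 2*pos >= 16 && k == 0 implies it.
Every state satisfying the precondition satisfies the weakest precondition: the implication holds.
Answer: valid


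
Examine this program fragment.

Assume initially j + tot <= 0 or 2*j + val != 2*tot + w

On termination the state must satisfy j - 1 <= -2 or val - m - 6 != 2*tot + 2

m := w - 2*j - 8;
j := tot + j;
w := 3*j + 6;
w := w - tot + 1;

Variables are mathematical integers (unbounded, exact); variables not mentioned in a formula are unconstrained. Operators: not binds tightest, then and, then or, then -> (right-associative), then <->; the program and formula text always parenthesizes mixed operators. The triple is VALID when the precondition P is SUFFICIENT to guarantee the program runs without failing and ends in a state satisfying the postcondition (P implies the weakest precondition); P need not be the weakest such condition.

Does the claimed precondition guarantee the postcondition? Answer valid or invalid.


Working backward. After the program, the postcondition j - 1 <= -2 or val - m - 6 != 2*tot + 2 must hold; in canonical form it is j <= -1 or val != m + 2*tot + 8.
Before w := w - tot + 1: j <= -1 or val != m + 2*tot + 8
Before w := 3*j + 6: j <= -1 or val != m + 2*tot + 8
Before j := tot + j: j + tot <= -1 or val != m + 2*tot + 8
Before m := w - 2*j - 8: j + tot <= -1 or 2*j + val != 2*tot + w
The weakest precondition is j + tot <= -1 or 2*j + val != 2*tot + w.
Check whether j + tot <= 0 or 2*j + val != 2*tot + w implies it.
Countermodel: at the initial state j = 0, tot = 0, val = 0, w = 0, the precondition holds but the weakest precondition fails.
Answer: invalid


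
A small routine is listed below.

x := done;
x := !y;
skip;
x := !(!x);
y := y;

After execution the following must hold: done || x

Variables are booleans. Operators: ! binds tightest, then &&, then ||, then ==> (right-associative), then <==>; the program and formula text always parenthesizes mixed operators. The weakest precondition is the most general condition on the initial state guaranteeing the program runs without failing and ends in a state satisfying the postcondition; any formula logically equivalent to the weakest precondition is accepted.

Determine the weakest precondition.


Working backward. After the program, done || x must hold.
Before y := y: done || x
Before x := !(!x): done || x
Before skip: done || x
Before x := !y: done || (!y)
Before x := done: done || (!y)
Answer: WP = done || (!y)


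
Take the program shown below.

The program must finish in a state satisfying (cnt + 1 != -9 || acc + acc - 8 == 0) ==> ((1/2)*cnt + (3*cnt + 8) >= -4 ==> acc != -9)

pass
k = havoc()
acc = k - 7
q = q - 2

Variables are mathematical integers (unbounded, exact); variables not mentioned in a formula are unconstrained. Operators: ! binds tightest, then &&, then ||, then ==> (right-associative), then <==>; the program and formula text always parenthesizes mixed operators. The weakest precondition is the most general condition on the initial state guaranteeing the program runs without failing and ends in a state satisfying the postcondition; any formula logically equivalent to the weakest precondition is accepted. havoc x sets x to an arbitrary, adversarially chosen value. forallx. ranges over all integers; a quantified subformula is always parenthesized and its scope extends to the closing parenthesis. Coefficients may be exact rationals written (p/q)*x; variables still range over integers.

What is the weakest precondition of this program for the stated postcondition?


Working backward. After the program, the postcondition (cnt + 1 != -9 || acc + acc - 8 == 0) ==> ((1/2)*cnt + (3*cnt + 8) >= -4 ==> acc != -9) must hold; in canonical form it is (cnt != -10 || 2*acc == 8) ==> ((7/2)*cnt >= -12 ==> acc != -9).
Before q := q - 2: (cnt != -10 || 2*acc == 8) ==> ((7/2)*cnt >= -12 ==> acc != -9)
Before acc := k - 7: (cnt != -10 || 2*k == 22) ==> ((7/2)*cnt >= -12 ==> k != -2)
Before havoc k: forall k_1. ((cnt != -10 || 2*k_1 == 22) ==> ((7/2)*cnt >= -12 ==> k_1 != -2))
Before skip: forall k_1. ((cnt != -10 || 2*k_1 == 22) ==> ((7/2)*cnt >= -12 ==> k_1 != -2))
Answer: WP = forall k_1. ((cnt != -10 || 2*k_1 == 22) ==> ((7/2)*cnt >= -12 ==> k_1 != -2))


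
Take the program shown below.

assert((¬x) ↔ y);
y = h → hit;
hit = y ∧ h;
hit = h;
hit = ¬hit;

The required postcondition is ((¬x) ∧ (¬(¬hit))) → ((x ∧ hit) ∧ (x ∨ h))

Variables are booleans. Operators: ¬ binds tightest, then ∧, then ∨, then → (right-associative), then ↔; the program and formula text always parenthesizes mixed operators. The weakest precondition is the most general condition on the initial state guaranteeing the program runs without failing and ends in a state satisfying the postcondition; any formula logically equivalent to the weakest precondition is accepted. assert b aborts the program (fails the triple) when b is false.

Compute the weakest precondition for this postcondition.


Working backward. After the program, the postcondition ((¬x) ∧ (¬(¬hit))) → ((x ∧ hit) ∧ (x ∨ h)) must hold; in canonical form it is ((¬x) ∧ hit) → (x ∧ hit ∧ (x ∨ h)).
Before hit := ¬hit: ((¬x) ∧ (¬hit)) → (x ∧ (¬hit) ∧ (x ∨ h))
Before hit := h: ((¬x) ∧ (¬h)) → (x ∧ (¬h) ∧ (x ∨ h))
Before hit := y ∧ h: ((¬x) ∧ (¬h)) → (x ∧ (¬h) ∧ (x ∨ h))
Before y := h → hit: ((¬x) ∧ (¬h)) → (x ∧ (¬h) ∧ (x ∨ h))
Before assert (¬x) ↔ y: ((¬x) ↔ y) ∧ (((¬x) ∧ (¬h)) → (x ∧ (¬h) ∧ (x ∨ h)))
Answer: WP = ((¬x) ↔ y) ∧ (((¬x) ∧ (¬h)) → (x ∧ (¬h) ∧ (x ∨ h)))


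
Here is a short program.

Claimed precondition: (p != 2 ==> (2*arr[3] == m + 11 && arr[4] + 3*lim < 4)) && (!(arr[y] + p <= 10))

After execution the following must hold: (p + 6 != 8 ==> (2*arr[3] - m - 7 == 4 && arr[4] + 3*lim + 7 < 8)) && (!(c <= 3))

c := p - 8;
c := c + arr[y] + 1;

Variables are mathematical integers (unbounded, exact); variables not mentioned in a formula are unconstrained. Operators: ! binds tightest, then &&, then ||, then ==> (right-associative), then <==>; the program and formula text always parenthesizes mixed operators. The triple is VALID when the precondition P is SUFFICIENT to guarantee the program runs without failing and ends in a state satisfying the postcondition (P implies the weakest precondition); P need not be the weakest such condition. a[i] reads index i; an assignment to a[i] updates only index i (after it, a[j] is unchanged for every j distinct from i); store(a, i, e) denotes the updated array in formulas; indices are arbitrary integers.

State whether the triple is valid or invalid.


Working backward. After the program, the postcondition (p + 6 != 8 ==> (2*arr[3] - m - 7 == 4 && arr[4] + 3*lim + 7 < 8)) && (!(c <= 3)) must hold; in canonical form it is (p != 2 ==> (2*arr[3] == m + 11 && arr[4] + 3*lim < 1)) && (!(c <= 3)).
Before c := c + arr[y] + 1: (p != 2 ==> (2*arr[3] == m + 11 && arr[4] + 3*lim < 1)) && (!(arr[y] + c <= 2))
Before c := p - 8: (p != 2 ==> (2*arr[3] == m + 11 && arr[4] + 3*lim < 1)) && (!(arr[y] + p <= 10))
The weakest precondition is (p != 2 ==> (2*arr[3] == m + 11 && arr[4] + 3*lim < 1)) && (!(arr[y] + p <= 10)).
Check whether (p != 2 ==> (2*arr[3] == m + 11 && arr[4] + 3*lim < 4)) && (!(arr[y] + p <= 10)) implies it.
Countermodel: at the initial state arr = {[3] = 10, [4] = 1, elsewhere 1}, lim = 0, m = 9, p = 1, y = 3, the precondition holds but the weakest precondition fails.
Answer: invalid


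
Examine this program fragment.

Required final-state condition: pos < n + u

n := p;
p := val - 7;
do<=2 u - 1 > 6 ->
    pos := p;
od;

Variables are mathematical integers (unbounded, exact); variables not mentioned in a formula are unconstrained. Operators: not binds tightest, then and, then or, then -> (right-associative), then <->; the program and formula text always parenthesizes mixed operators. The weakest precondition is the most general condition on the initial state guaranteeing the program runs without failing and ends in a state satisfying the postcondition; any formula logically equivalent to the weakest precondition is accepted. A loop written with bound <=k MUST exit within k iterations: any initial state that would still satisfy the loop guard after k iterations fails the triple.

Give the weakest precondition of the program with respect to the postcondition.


Working backward. After the program, pos < n + u must hold.
Before the loop (bound <=2), unroll the exhaustion recursion (WP_0 = exit-now case; WP_j = one more guarded iteration, up to j = 2):
  WP_0: (not (u > 7)) and pos < n + u
  WP_1: (u > 7 -> ((not (u > 7)) and p < n + u)) and ((not (u > 7)) -> pos < n + u)
  WP_2: (u > 7 -> ((u > 7 -> ((not (u > 7)) and p < n + u)) and ((not (u > 7)) -> p < n + u))) and ((not (u > 7)) -> pos < n + u)
So before the loop: (u > 7 -> ((u > 7 -> ((not (u > 7)) and p < n + u)) and ((not (u > 7)) -> p < n + u))) and ((not (u > 7)) -> pos < n + u)
Before p := val - 7: (u > 7 -> ((u > 7 -> ((not (u > 7)) and val < n + u + 7)) and ((not (u > 7)) -> val < n + u + 7))) and ((not (u > 7)) -> pos < n + u)
Before n := p: (u > 7 -> ((u > 7 -> ((not (u > 7)) and val < p + u + 7)) and ((not (u > 7)) -> val < p + u + 7))) and ((not (u > 7)) -> pos < p + u)
Answer: WP = (u > 7 -> ((u > 7 -> ((not (u > 7)) and val < p + u + 7)) and ((not (u > 7)) -> val < p + u + 7))) and ((not (u > 7)) -> pos < p + u)


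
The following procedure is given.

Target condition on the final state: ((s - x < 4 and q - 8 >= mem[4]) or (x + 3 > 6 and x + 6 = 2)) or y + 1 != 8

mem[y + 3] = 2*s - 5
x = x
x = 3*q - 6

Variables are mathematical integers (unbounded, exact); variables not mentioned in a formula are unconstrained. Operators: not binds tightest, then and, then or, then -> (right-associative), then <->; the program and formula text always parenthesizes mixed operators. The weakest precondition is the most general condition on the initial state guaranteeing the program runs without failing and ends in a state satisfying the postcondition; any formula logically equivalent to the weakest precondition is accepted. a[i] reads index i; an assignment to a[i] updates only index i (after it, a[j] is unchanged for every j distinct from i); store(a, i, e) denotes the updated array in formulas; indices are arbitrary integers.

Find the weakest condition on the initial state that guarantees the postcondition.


Working backward. After the program, the postcondition ((s - x < 4 and q - 8 >= mem[4]) or (x + 3 > 6 and x + 6 = 2)) or y + 1 != 8 must hold; in canonical form it is (s < x + 4 and q >= mem[4] + 8) or (x > 3 and x = -4) or y != 7.
Before x := 3*q - 6: (s < 3*q - 2 and q >= mem[4] + 8) or (3*q > 9 and 3*q = 2) or y != 7
Before x := x: (s < 3*q - 2 and q >= mem[4] + 8) or (3*q > 9 and 3*q = 2) or y != 7
Before mem[y + 3] := 2*s - 5: (s < 3*q - 2 and q >= store(mem, y + 3, 2*s - 5)[4] + 8) or (3*q > 9 and 3*q = 2) or y != 7
Answer: WP = (s < 3*q - 2 and q >= store(mem, y + 3, 2*s - 5)[4] + 8) or (3*q > 9 and 3*q = 2) or y != 7


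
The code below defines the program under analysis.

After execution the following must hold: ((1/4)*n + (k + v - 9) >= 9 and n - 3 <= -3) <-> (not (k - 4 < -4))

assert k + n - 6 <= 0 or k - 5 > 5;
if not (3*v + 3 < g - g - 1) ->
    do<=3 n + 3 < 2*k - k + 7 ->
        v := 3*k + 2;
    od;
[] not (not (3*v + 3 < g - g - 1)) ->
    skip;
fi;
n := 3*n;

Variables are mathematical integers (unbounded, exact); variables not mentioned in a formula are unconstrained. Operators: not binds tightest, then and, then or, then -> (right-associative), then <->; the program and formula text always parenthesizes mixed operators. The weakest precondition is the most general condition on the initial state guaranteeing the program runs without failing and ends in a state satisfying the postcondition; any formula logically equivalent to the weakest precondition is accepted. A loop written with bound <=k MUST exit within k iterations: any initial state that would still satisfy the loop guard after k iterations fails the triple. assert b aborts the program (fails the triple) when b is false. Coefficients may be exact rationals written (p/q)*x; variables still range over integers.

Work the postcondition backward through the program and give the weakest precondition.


Working backward. After the program, the postcondition ((1/4)*n + (k + v - 9) >= 9 and n - 3 <= -3) <-> (not (k - 4 < -4)) must hold; in canonical form it is (k + (1/4)*n + v >= 18 and n <= 0) <-> (not (k < 0)).
Before n := 3*n: (k + (3/4)*n + v >= 18 and 3*n <= 0) <-> (not (k < 0))
Then branch requires (n < k + 4 -> ((n < k + 4 -> ((n < k + 4 -> ((not (n < k + 4)) and ((4*k + (3/4)*n >= 16 and 3*n <= 0) <-> (not (k < 0))))) and ((not (n < k + 4)) -> ((4*k + (3/4)*n >= 16 and 3*n <= 0) <-> (not (k < 0)))))) and ((not (n < k + 4)) -> ((4*k + (3/4)*n >= 16 and 3*n <= 0) <-> (not (k < 0)))))) and ((not (n < k + 4)) -> ((k + (3/4)*n + v >= 18 and 3*n <= 0) <-> (not (k < 0)))); else branch requires (k + (3/4)*n + v >= 18 and 3*n <= 0) <-> (not (k < 0)).
Before the if: ((not (3*v < -4)) -> ((n < k + 4 -> ((n < k + 4 -> ((n < k + 4 -> ((not (n < k + 4)) and ((4*k + (3/4)*n >= 16 and 3*n <= 0) <-> (not (k < 0))))) and ((not (n < k + 4)) -> ((4*k + (3/4)*n >= 16 and 3*n <= 0) <-> (not (k < 0)))))) and ((not (n < k + 4)) -> ((4*k + (3/4)*n >= 16 and 3*n <= 0) <-> (not (k < 0)))))) and ((not (n < k + 4)) -> ((k + (3/4)*n + v >= 18 and 3*n <= 0) <-> (not (k < 0)))))) and (3*v < -4 -> ((k + (3/4)*n + v >= 18 and 3*n <= 0) <-> (not (k < 0))))
Before assert k + n - 6 <= 0 or k - 5 > 5: (k + n <= 6 or k > 10) and ((not (3*v < -4)) -> ((n < k + 4 -> ((n < k + 4 -> ((n < k + 4 -> ((not (n < k + 4)) and ((4*k + (3/4)*n >= 16 and 3*n <= 0) <-> (not (k < 0))))) and ((not (n < k + 4)) -> ((4*k + (3/4)*n >= 16 and 3*n <= 0) <-> (not (k < 0)))))) and ((not (n < k + 4)) -> ((4*k + (3/4)*n >= 16 and 3*n <= 0) <-> (not (k < 0)))))) and ((not (n < k + 4)) -> ((k + (3/4)*n + v >= 18 and 3*n <= 0) <-> (not (k < 0)))))) and (3*v < -4 -> ((k + (3/4)*n + v >= 18 and 3*n <= 0) <-> (not (k < 0))))
Answer: WP = (k + n <= 6 or k > 10) and ((not (3*v < -4)) -> ((n < k + 4 -> ((n < k + 4 -> ((n < k + 4 -> ((not (n < k + 4)) and ((4*k + (3/4)*n >= 16 and 3*n <= 0) <-> (not (k < 0))))) and ((not (n < k + 4)) -> ((4*k + (3/4)*n >= 16 and 3*n <= 0) <-> (not (k < 0)))))) and ((not (n < k + 4)) -> ((4*k + (3/4)*n >= 16 and 3*n <= 0) <-> (not (k < 0)))))) and ((not (n < k + 4)) -> ((k + (3/4)*n + v >= 18 and 3*n <= 0) <-> (not (k < 0)))))) and (3*v < -4 -> ((k + (3/4)*n + v >= 18 and 3*n <= 0) <-> (not (k < 0))))


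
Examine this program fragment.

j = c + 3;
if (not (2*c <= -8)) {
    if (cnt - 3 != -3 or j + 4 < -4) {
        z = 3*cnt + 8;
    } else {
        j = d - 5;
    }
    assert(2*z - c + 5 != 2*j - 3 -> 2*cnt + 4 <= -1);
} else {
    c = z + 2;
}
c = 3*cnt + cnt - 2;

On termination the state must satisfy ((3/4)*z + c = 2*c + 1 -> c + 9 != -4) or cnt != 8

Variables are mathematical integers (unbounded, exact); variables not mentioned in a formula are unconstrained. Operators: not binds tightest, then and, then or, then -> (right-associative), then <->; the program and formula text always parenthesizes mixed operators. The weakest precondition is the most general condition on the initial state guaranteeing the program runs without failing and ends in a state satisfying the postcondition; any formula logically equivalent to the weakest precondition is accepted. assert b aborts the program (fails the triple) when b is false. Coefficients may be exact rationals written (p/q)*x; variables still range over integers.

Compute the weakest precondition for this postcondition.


Working backward. After the program, the postcondition ((3/4)*z + c = 2*c + 1 -> c + 9 != -4) or cnt != 8 must hold; in canonical form it is ((3/4)*z = c + 1 -> c != -13) or cnt != 8.
Before c := 3*cnt + cnt - 2: ((3/4)*z = 4*cnt - 1 -> 4*cnt != -11) or cnt != 8
Then branch requires ((cnt != 0 or j < -8) -> ((6*cnt != c + 2*j - 24 -> 2*cnt <= -5) and (((7/4)*cnt = 7 -> 4*cnt != -11) or cnt != 8))) and ((not (cnt != 0 or j < -8)) -> ((2*z != c + 2*d - 18 -> 2*cnt <= -5) and (((3/4)*z = 4*cnt - 1 -> 4*cnt != -11) or cnt != 8))); else branch requires ((3/4)*z = 4*cnt - 1 -> 4*cnt != -11) or cnt != 8.
Before the if: ((not (2*c <= -8)) -> (((cnt != 0 or j < -8) -> ((6*cnt != c + 2*j - 24 -> 2*cnt <= -5) and (((7/4)*cnt = 7 -> 4*cnt != -11) or cnt != 8))) and ((not (cnt != 0 or j < -8)) -> ((2*z != c + 2*d - 18 -> 2*cnt <= -5) and (((3/4)*z = 4*cnt - 1 -> 4*cnt != -11) or cnt != 8))))) and (2*c <= -8 -> (((3/4)*z = 4*cnt - 1 -> 4*cnt != -11) or cnt != 8))
Before j := c + 3: ((not (2*c <= -8)) -> (((cnt != 0 or c < -11) -> ((6*cnt != 3*c - 18 -> 2*cnt <= -5) and (((7/4)*cnt = 7 -> 4*cnt != -11) or cnt != 8))) and ((not (cnt != 0 or c < -11)) -> ((2*z != c + 2*d - 18 -> 2*cnt <= -5) and (((3/4)*z = 4*cnt - 1 -> 4*cnt != -11) or cnt != 8))))) and (2*c <= -8 -> (((3/4)*z = 4*cnt - 1 -> 4*cnt != -11) or cnt != 8))
Answer: WP = ((not (2*c <= -8)) -> (((cnt != 0 or c < -11) -> ((6*cnt != 3*c - 18 -> 2*cnt <= -5) and (((7/4)*cnt = 7 -> 4*cnt != -11) or cnt != 8))) and ((not (cnt != 0 or c < -11)) -> ((2*z != c + 2*d - 18 -> 2*cnt <= -5) and (((3/4)*z = 4*cnt - 1 -> 4*cnt != -11) or cnt != 8))))) and (2*c <= -8 -> (((3/4)*z = 4*cnt - 1 -> 4*cnt != -11) or cnt != 8))


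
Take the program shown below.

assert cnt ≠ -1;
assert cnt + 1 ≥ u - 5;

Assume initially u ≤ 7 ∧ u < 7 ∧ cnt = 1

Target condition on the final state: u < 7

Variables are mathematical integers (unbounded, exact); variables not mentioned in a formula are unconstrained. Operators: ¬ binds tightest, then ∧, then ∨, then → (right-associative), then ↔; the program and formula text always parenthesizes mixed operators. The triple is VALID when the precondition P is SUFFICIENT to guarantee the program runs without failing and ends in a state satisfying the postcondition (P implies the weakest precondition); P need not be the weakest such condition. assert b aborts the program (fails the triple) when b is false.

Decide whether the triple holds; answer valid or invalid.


Working backward. After the program, u < 7 must hold.
Before assert cnt + 1 ≥ u - 5: cnt ≥ u - 6 ∧ u < 7
Before assert cnt ≠ -1: cnt ≠ -1 ∧ cnt ≥ u - 6 ∧ u < 7
The weakest precondition is cnt ≠ -1 ∧ cnt ≥ u - 6 ∧ u < 7.
Check whether u ≤ 7 ∧ u < 7 ∧ cnt = 1 implies it.
Every state satisfying the precondition satisfies the weakest precondition: the implication holds.
Answer: valid


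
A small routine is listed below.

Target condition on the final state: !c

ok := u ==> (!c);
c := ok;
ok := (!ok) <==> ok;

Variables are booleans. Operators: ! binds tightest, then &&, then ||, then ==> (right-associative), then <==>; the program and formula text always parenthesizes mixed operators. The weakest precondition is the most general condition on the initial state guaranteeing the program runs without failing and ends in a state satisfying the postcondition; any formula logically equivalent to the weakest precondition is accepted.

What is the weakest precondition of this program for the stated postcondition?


Working backward. After the program, !c must hold.
Before ok := (!ok) <==> ok: !c
Before c := ok: !ok
Before ok := u ==> (!c): !(u ==> (!c))
Answer: WP = !(u ==> (!c))


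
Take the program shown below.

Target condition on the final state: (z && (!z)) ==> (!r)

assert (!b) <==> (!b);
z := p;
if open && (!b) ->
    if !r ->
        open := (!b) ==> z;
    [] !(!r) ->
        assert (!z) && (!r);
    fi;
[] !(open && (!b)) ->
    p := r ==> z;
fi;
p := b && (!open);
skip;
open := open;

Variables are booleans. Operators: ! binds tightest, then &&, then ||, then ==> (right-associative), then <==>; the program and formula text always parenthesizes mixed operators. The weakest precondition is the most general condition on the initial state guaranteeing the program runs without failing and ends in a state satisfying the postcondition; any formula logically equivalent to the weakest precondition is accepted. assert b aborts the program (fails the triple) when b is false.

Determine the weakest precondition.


Working backward. After the program, the postcondition (z && (!z)) ==> (!r) must hold; in canonical form it is true.
Before open := open: true
Before skip: true
Before p := b && (!open): true
Then branch requires r ==> ((!z) && (!r)); else branch requires true.
Before the if: (open && (!b)) ==> (r ==> ((!z) && (!r)))
Before z := p: (open && (!b)) ==> (r ==> ((!p) && (!r)))
Before assert (!b) <==> (!b): (open && (!b)) ==> (r ==> ((!p) && (!r)))
Answer: WP = (open && (!b)) ==> (r ==> ((!p) && (!r)))


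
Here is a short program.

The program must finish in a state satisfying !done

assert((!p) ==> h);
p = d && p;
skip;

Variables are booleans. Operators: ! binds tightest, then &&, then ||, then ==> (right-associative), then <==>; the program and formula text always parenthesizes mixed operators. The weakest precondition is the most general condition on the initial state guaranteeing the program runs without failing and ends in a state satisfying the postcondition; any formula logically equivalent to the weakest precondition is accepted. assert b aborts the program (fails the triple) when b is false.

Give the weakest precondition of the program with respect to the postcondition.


Working backward. After the program, !done must hold.
Before skip: !done
Before p := d && p: !done
Before assert (!p) ==> h: ((!p) ==> h) && (!done)
Answer: WP = ((!p) ==> h) && (!done)


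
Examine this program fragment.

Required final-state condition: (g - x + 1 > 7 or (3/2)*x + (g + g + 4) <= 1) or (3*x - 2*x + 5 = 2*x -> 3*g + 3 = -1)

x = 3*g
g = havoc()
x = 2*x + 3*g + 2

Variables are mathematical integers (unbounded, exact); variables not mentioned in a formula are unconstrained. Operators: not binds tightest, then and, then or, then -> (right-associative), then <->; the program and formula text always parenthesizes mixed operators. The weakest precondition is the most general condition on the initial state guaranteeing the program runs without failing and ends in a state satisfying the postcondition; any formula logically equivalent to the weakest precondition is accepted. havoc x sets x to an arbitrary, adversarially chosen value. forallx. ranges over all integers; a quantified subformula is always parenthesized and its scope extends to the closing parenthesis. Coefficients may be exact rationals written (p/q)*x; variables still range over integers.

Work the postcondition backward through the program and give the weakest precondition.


Working backward. After the program, the postcondition (g - x + 1 > 7 or (3/2)*x + (g + g + 4) <= 1) or (3*x - 2*x + 5 = 2*x -> 3*g + 3 = -1) must hold; in canonical form it is g > x + 6 or 2*g + (3/2)*x <= -3 or (x = 5 -> 3*g = -4).
Before x := 2*x + 3*g + 2: 2*g + 2*x < -8 or (13/2)*g + 3*x <= -6 or (3*g + 2*x = 3 -> 3*g = -4)
Before havoc g: forall g_1. (2*g_1 + 2*x < -8 or (13/2)*g_1 + 3*x <= -6 or (3*g_1 + 2*x = 3 -> 3*g_1 = -4))
Before x := 3*g: forall g_1. (6*g + 2*g_1 < -8 or 9*g + (13/2)*g_1 <= -6 or (6*g + 3*g_1 = 3 -> 3*g_1 = -4))
Answer: WP = forall g_1. (6*g + 2*g_1 < -8 or 9*g + (13/2)*g_1 <= -6 or (6*g + 3*g_1 = 3 -> 3*g_1 = -4))
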